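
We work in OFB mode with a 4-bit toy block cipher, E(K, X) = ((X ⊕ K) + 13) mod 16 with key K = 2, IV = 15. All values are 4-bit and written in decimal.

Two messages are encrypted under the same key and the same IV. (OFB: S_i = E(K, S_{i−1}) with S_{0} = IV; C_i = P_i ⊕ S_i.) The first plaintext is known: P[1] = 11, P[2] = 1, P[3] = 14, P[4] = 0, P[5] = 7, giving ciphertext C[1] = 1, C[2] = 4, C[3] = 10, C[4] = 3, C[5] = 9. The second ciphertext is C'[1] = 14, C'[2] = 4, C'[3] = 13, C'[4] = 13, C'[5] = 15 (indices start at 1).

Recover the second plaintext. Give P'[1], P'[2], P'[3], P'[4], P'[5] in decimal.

P'[1] = 4, P'[2] = 1, P'[3] = 9, P'[4] = 14, P'[5] = 1

In OFB with a reused IV, both messages share the same keystream S_i, so C_i ⊕ C'_i = P_i ⊕ P'_i and thus P'_i = P_i ⊕ C_i ⊕ C'_i.
P'[1]: 11 ⊕ 1 ⊕ 14 = 4.
P'[2]: 1 ⊕ 4 ⊕ 4 = 1.
P'[3]: 14 ⊕ 10 ⊕ 13 = 9.
P'[4]: 0 ⊕ 3 ⊕ 13 = 14.
P'[5]: 7 ⊕ 9 ⊕ 15 = 1.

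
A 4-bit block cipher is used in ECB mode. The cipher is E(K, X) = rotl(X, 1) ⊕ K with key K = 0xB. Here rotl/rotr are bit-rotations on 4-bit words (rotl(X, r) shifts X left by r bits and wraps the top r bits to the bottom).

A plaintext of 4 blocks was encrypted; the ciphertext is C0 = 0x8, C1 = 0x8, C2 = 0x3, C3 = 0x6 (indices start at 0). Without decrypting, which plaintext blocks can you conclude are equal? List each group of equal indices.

P0 = P1

ECB encrypts each block independently with the same key, so equal ciphertext blocks imply equal plaintext blocks.
C0 = C1 = 0x8, so P0 = P1.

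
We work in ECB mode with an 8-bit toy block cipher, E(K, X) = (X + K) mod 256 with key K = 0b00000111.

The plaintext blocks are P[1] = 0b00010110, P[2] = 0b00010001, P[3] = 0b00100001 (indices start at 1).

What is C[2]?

C[2] = 0b00011000

ECB encryption: C_i = E(K, P_i).
C[2]: E(K, 0b00010001) = 0b00011000.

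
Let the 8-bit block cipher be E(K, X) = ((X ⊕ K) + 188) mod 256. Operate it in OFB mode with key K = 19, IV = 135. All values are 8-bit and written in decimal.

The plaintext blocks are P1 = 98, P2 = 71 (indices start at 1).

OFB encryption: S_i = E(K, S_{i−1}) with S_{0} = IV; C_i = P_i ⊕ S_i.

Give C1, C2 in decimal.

C1: S = E(K, 135) = 80; 98 ⊕ 80 = 50.
C2: S = E(K, 80) = 255; 71 ⊕ 255 = 184.

C1 = 50, C2 = 184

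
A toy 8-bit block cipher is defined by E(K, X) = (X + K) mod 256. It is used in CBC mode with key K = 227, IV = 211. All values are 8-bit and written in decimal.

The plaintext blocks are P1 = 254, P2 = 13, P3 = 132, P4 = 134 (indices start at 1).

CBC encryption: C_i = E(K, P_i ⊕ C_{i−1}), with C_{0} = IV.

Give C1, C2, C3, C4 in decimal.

C1 = 16, C2 = 0, C3 = 103, C4 = 196

C1: P1 ⊕ 211 = 45; E(K, 45) = 16.
C2: P2 ⊕ 16 = 29; E(K, 29) = 0.
C3: P3 ⊕ 0 = 132; E(K, 132) = 103.
C4: P4 ⊕ 103 = 225; E(K, 225) = 196.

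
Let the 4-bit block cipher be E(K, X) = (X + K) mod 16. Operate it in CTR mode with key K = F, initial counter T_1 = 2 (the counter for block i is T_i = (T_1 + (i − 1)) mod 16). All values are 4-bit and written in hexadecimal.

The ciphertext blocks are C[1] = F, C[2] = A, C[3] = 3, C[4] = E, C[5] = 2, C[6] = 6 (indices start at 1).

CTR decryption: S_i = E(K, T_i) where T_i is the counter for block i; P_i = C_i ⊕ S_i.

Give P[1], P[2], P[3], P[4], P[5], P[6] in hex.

P[1] = E, P[2] = 8, P[3] = 0, P[4] = A, P[5] = 7, P[6] = 0

P[1]: T = 2, S = E(K, T) = 1; F ⊕ 1 = E.
P[2]: T = 3, S = E(K, T) = 2; A ⊕ 2 = 8.
P[3]: T = 4, S = E(K, T) = 3; 3 ⊕ 3 = 0.
P[4]: T = 5, S = E(K, T) = 4; E ⊕ 4 = A.
P[5]: T = 6, S = E(K, T) = 5; 2 ⊕ 5 = 7.
P[6]: T = 7, S = E(K, T) = 6; 6 ⊕ 6 = 0.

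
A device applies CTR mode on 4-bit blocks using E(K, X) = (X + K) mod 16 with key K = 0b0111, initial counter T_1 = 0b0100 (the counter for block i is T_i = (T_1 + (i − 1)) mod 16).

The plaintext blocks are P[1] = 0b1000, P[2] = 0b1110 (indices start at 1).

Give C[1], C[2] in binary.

CTR encryption: S_i = E(K, T_i) where T_i is the counter for block i; C_i = P_i ⊕ S_i.
C[1]: T = 0b0100, S = E(K, T) = 0b1011; 0b1000 ⊕ 0b1011 = 0b0011.
C[2]: T = 0b0101, S = E(K, T) = 0b1100; 0b1110 ⊕ 0b1100 = 0b0010.

C[1] = 0b0011, C[2] = 0b0010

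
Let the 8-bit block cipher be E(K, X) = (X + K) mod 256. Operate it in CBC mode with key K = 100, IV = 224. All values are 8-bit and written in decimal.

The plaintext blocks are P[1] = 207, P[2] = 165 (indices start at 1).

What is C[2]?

CBC encryption: C_i = E(K, P_i ⊕ C_{i−1}), with C_{0} = IV.
C[1]: P[1] ⊕ 224 = 47; E(K, 47) = 147.
C[2]: P[2] ⊕ 147 = 54; E(K, 54) = 154.

C[2] = 154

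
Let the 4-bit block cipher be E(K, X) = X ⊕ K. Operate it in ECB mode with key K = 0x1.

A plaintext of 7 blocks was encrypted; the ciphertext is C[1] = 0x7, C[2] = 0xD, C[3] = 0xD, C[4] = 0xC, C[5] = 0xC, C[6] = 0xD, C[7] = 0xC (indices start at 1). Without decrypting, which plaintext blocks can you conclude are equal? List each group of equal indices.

P[2] = P[3] = P[6]; P[4] = P[5] = P[7]

ECB encrypts each block independently with the same key, so equal ciphertext blocks imply equal plaintext blocks.
C[2] = C[3] = C[6] = 0xD, so P[2] = P[3] = P[6].
C[4] = C[5] = C[7] = 0xC, so P[4] = P[5] = P[7].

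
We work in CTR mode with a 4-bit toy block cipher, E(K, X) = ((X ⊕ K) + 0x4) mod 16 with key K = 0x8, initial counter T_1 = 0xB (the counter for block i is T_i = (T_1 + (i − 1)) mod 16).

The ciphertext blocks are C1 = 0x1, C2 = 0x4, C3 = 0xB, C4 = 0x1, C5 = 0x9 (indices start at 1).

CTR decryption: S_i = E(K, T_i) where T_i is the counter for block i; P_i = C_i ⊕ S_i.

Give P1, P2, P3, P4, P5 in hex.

P1 = 0x6, P2 = 0xC, P3 = 0x2, P4 = 0xB, P5 = 0x2

P1: T = 0xB, S = E(K, T) = 0x7; 0x1 ⊕ 0x7 = 0x6.
P2: T = 0xC, S = E(K, T) = 0x8; 0x4 ⊕ 0x8 = 0xC.
P3: T = 0xD, S = E(K, T) = 0x9; 0xB ⊕ 0x9 = 0x2.
P4: T = 0xE, S = E(K, T) = 0xA; 0x1 ⊕ 0xA = 0xB.
P5: T = 0xF, S = E(K, T) = 0xB; 0x9 ⊕ 0xB = 0x2.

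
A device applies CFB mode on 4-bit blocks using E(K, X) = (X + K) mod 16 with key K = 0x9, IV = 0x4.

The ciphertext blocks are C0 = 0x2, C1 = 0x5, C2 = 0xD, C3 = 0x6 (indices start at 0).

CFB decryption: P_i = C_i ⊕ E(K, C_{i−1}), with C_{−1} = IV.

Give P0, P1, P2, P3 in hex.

P0 = 0xF, P1 = 0xE, P2 = 0x3, P3 = 0x0

P0: E(K, 0x4) = 0xD; 0x2 ⊕ 0xD = 0xF.
P1: E(K, 0x2) = 0xB; 0x5 ⊕ 0xB = 0xE.
P2: E(K, 0x5) = 0xE; 0xD ⊕ 0xE = 0x3.
P3: E(K, 0xD) = 0x6; 0x6 ⊕ 0x6 = 0x0.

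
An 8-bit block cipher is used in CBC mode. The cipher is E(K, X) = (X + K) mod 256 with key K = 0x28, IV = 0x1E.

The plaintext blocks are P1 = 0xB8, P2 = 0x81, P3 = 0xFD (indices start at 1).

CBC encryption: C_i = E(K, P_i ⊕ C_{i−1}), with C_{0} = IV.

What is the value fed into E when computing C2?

0x4F

C1: P1 ⊕ 0x1E = 0xA6; E(K, 0xA6) = 0xCE.
C2: P2 ⊕ 0xCE = 0x4F; E(K, 0x4F) = 0x77.
So the input to E for block 2 is 0x4F.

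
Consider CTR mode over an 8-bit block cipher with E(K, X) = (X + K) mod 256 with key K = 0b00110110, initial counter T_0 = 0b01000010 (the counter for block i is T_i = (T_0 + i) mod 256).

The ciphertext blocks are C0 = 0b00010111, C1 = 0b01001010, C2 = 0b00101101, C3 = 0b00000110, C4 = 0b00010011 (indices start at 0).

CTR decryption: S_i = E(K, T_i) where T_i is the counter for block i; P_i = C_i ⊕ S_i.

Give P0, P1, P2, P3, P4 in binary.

P0 = 0b01101111, P1 = 0b00110011, P2 = 0b01010111, P3 = 0b01111101, P4 = 0b01101111

P0: T = 0b01000010, S = E(K, T) = 0b01111000; 0b00010111 ⊕ 0b01111000 = 0b01101111.
P1: T = 0b01000011, S = E(K, T) = 0b01111001; 0b01001010 ⊕ 0b01111001 = 0b00110011.
P2: T = 0b01000100, S = E(K, T) = 0b01111010; 0b00101101 ⊕ 0b01111010 = 0b01010111.
P3: T = 0b01000101, S = E(K, T) = 0b01111011; 0b00000110 ⊕ 0b01111011 = 0b01111101.
P4: T = 0b01000110, S = E(K, T) = 0b01111100; 0b00010011 ⊕ 0b01111100 = 0b01101111.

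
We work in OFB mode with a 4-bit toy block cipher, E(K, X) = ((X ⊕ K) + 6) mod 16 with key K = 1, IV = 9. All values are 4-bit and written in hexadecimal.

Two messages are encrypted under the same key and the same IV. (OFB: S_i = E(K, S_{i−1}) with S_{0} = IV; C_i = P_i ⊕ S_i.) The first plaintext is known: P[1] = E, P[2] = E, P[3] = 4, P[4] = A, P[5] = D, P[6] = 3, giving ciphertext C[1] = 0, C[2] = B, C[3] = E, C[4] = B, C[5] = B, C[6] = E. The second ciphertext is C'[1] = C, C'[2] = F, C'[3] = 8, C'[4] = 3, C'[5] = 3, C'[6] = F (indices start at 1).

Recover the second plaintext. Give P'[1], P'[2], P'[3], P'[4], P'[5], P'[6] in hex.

In OFB with a reused IV, both messages share the same keystream S_i, so C_i ⊕ C'_i = P_i ⊕ P'_i and thus P'_i = P_i ⊕ C_i ⊕ C'_i.
P'[1]: E ⊕ 0 ⊕ C = 2.
P'[2]: E ⊕ B ⊕ F = A.
P'[3]: 4 ⊕ E ⊕ 8 = 2.
P'[4]: A ⊕ B ⊕ 3 = 2.
P'[5]: D ⊕ B ⊕ 3 = 5.
P'[6]: 3 ⊕ E ⊕ F = 2.

P'[1] = 2, P'[2] = A, P'[3] = 2, P'[4] = 2, P'[5] = 5, P'[6] = 2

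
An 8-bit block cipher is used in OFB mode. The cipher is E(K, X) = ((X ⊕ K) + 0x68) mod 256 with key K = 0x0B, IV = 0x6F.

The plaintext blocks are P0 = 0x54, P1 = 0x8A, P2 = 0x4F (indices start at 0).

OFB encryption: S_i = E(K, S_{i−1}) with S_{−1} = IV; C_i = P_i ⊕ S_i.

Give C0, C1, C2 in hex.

C0 = 0x98, C1 = 0xA5, C2 = 0xC3

C0: S = E(K, 0x6F) = 0xCC; 0x54 ⊕ 0xCC = 0x98.
C1: S = E(K, 0xCC) = 0x2F; 0x8A ⊕ 0x2F = 0xA5.
C2: S = E(K, 0x2F) = 0x8C; 0x4F ⊕ 0x8C = 0xC3.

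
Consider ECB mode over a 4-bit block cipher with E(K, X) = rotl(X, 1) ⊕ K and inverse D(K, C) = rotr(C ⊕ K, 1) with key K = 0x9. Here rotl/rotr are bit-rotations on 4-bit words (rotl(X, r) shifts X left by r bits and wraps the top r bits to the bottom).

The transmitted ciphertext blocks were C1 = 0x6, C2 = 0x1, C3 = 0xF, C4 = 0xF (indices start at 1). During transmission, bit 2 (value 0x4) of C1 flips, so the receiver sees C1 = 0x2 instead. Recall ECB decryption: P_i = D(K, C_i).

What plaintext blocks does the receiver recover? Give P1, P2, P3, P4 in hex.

Only C1 changed, to 0x2. In ECB, a change in C_i affects only P_i. Decrypting the received ciphertext:
P1: D(K, 0x2) = 0xD.
P2: D(K, 0x1) = 0x4.
P3: D(K, 0xF) = 0x3.
P4: D(K, 0xF) = 0x3.
Blocks that differ from the original plaintext: P1.

P1 = 0xD, P2 = 0x4, P3 = 0x3, P4 = 0x3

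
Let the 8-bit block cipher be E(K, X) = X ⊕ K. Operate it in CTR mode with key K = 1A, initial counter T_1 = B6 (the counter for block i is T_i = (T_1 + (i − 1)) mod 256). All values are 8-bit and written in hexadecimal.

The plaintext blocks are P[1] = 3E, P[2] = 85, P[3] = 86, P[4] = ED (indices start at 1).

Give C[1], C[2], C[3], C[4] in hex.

C[1] = 92, C[2] = 28, C[3] = 24, C[4] = 4E

CTR encryption: S_i = E(K, T_i) where T_i is the counter for block i; C_i = P_i ⊕ S_i.
C[1]: T = B6, S = E(K, T) = AC; 3E ⊕ AC = 92.
C[2]: T = B7, S = E(K, T) = AD; 85 ⊕ AD = 28.
C[3]: T = B8, S = E(K, T) = A2; 86 ⊕ A2 = 24.
C[4]: T = B9, S = E(K, T) = A3; ED ⊕ A3 = 4E.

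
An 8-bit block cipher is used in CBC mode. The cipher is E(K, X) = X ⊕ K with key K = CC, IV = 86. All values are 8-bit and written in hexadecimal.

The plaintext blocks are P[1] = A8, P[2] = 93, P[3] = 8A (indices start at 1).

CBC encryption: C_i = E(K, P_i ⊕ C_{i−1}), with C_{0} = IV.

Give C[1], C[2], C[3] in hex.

C[1] = E2, C[2] = BD, C[3] = FB

C[1]: P[1] ⊕ 86 = 2E; E(K, 2E) = E2.
C[2]: P[2] ⊕ E2 = 71; E(K, 71) = BD.
C[3]: P[3] ⊕ BD = 37; E(K, 37) = FB.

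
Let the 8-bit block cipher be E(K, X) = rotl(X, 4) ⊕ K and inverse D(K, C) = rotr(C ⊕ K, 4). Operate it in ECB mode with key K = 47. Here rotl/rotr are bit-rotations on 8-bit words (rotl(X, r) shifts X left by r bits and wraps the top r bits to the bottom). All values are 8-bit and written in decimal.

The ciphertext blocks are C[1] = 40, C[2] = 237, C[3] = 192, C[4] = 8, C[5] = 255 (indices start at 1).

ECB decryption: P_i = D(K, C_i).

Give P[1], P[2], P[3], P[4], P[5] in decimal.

P[1] = 112, P[2] = 44, P[3] = 254, P[4] = 114, P[5] = 13

P[1]: D(K, 40) = 112.
P[2]: D(K, 237) = 44.
P[3]: D(K, 192) = 254.
P[4]: D(K, 8) = 114.
P[5]: D(K, 255) = 13.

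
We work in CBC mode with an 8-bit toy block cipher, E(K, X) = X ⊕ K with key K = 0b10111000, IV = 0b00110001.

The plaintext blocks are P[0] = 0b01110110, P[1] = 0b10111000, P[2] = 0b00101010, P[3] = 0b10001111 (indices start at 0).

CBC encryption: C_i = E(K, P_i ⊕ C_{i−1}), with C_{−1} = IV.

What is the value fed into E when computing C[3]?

0b11100010

C[0]: P[0] ⊕ 0b00110001 = 0b01000111; E(K, 0b01000111) = 0b11111111.
C[1]: P[1] ⊕ 0b11111111 = 0b01000111; E(K, 0b01000111) = 0b11111111.
C[2]: P[2] ⊕ 0b11111111 = 0b11010101; E(K, 0b11010101) = 0b01101101.
C[3]: P[3] ⊕ 0b01101101 = 0b11100010; E(K, 0b11100010) = 0b01011010.
So the input to E for block [3] is 0b11100010.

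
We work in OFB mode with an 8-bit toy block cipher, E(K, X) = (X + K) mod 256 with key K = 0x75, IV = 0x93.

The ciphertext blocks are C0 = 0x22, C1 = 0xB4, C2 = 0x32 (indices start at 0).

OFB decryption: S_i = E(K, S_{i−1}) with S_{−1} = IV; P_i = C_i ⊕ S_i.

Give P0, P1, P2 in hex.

P0 = 0x2A, P1 = 0xC9, P2 = 0xC0

P0: S = E(K, 0x93) = 0x08; 0x22 ⊕ 0x08 = 0x2A.
P1: S = E(K, 0x08) = 0x7D; 0xB4 ⊕ 0x7D = 0xC9.
P2: S = E(K, 0x7D) = 0xF2; 0x32 ⊕ 0xF2 = 0xC0.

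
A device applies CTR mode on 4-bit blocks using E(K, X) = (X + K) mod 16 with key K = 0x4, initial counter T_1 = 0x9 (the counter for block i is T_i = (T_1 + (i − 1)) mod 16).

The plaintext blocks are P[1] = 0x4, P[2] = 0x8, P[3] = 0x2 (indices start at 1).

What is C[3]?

C[3] = 0xD

CTR encryption: S_i = E(K, T_i) where T_i is the counter for block i; C_i = P_i ⊕ S_i.
C[1]: T = 0x9, S = E(K, T) = 0xD; 0x4 ⊕ 0xD = 0x9.
C[2]: T = 0xA, S = E(K, T) = 0xE; 0x8 ⊕ 0xE = 0x6.
C[3]: T = 0xB, S = E(K, T) = 0xF; 0x2 ⊕ 0xF = 0xD.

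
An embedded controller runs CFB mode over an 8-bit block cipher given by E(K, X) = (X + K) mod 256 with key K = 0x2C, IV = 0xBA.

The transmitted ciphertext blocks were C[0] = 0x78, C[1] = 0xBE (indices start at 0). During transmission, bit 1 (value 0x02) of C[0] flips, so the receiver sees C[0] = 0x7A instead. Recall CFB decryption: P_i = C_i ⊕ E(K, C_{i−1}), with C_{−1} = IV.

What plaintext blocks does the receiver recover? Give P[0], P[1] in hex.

Only C[0] changed, to 0x7A. In CFB, a change in C_i flips the same bit in P_i and garbles P_{i+1}. Decrypting the received ciphertext:
P[0]: E(K, 0xBA) = 0xE6; 0x7A ⊕ 0xE6 = 0x9C.
P[1]: E(K, 0x7A) = 0xA6; 0xBE ⊕ 0xA6 = 0x18.
Blocks that differ from the original plaintext: P[0], P[1].

P[0] = 0x9C, P[1] = 0x18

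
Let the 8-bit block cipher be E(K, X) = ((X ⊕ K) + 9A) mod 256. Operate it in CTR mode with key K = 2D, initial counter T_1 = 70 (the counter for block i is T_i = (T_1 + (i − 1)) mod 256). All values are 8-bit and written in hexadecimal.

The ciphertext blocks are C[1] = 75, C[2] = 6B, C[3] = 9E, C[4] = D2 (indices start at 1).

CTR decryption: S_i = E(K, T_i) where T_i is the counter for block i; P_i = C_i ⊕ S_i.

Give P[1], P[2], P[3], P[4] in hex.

P[1] = 82, P[2] = 9D, P[3] = 67, P[4] = 2A

P[1]: T = 70, S = E(K, T) = F7; 75 ⊕ F7 = 82.
P[2]: T = 71, S = E(K, T) = F6; 6B ⊕ F6 = 9D.
P[3]: T = 72, S = E(K, T) = F9; 9E ⊕ F9 = 67.
P[4]: T = 73, S = E(K, T) = F8; D2 ⊕ F8 = 2A.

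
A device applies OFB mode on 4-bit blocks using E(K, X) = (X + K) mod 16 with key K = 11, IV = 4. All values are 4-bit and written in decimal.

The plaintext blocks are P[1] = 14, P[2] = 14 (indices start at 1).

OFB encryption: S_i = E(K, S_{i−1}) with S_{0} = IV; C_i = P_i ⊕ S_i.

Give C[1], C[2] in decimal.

C[1] = 1, C[2] = 4

C[1]: S = E(K, 4) = 15; 14 ⊕ 15 = 1.
C[2]: S = E(K, 15) = 10; 14 ⊕ 10 = 4.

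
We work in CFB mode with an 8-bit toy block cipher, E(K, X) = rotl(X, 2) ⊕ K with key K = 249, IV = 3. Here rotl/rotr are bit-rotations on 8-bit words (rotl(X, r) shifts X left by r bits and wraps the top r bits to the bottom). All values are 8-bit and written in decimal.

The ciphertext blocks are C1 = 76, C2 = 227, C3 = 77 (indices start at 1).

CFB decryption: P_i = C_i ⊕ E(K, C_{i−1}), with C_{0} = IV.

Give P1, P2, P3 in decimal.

P1: E(K, 3) = 245; 76 ⊕ 245 = 185.
P2: E(K, 76) = 200; 227 ⊕ 200 = 43.
P3: E(K, 227) = 118; 77 ⊕ 118 = 59.

P1 = 185, P2 = 43, P3 = 59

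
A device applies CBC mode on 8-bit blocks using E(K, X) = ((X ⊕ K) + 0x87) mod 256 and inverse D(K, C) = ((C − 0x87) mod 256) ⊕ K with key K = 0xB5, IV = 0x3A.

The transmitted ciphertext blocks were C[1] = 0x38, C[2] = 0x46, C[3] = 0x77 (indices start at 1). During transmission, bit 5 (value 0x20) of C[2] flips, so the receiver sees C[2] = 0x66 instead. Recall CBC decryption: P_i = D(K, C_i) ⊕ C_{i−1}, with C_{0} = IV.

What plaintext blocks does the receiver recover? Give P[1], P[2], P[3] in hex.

Only C[2] changed, to 0x66. In CBC, a change in C_i garbles P_i and flips the same bit in P_{i+1}. Decrypting the received ciphertext:
P[1]: D(K, 0x38) = 0x04; 0x04 ⊕ 0x3A = 0x3E.
P[2]: D(K, 0x66) = 0x6A; 0x6A ⊕ 0x38 = 0x52.
P[3]: D(K, 0x77) = 0x45; 0x45 ⊕ 0x66 = 0x23.
Blocks that differ from the original plaintext: P[2], P[3].

P[1] = 0x3E, P[2] = 0x52, P[3] = 0x23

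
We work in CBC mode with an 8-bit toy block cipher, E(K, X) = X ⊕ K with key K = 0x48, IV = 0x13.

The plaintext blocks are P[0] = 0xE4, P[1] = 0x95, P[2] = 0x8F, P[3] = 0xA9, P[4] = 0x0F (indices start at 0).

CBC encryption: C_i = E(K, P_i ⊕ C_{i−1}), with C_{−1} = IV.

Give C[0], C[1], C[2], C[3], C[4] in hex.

C[0] = 0xBF, C[1] = 0x62, C[2] = 0xA5, C[3] = 0x44, C[4] = 0x03

C[0]: P[0] ⊕ 0x13 = 0xF7; E(K, 0xF7) = 0xBF.
C[1]: P[1] ⊕ 0xBF = 0x2A; E(K, 0x2A) = 0x62.
C[2]: P[2] ⊕ 0x62 = 0xED; E(K, 0xED) = 0xA5.
C[3]: P[3] ⊕ 0xA5 = 0x0C; E(K, 0x0C) = 0x44.
C[4]: P[4] ⊕ 0x44 = 0x4B; E(K, 0x4B) = 0x03.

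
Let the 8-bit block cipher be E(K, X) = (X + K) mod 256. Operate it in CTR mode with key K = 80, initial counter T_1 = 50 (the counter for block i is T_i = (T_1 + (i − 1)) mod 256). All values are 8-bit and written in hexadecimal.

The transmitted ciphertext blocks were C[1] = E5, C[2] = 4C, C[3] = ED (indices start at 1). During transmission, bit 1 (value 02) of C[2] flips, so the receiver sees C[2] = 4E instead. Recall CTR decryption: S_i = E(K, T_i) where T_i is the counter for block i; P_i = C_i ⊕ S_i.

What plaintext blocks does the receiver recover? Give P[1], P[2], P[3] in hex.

P[1] = 35, P[2] = 9F, P[3] = 3F

Only C[2] changed, to 4E. In CTR, a change in C_i flips the same bit in P_i only; the keystream is unaffected. Decrypting the received ciphertext:
P[1]: T = 50, S = E(K, T) = D0; E5 ⊕ D0 = 35.
P[2]: T = 51, S = E(K, T) = D1; 4E ⊕ D1 = 9F.
P[3]: T = 52, S = E(K, T) = D2; ED ⊕ D2 = 3F.
Blocks that differ from the original plaintext: P[2].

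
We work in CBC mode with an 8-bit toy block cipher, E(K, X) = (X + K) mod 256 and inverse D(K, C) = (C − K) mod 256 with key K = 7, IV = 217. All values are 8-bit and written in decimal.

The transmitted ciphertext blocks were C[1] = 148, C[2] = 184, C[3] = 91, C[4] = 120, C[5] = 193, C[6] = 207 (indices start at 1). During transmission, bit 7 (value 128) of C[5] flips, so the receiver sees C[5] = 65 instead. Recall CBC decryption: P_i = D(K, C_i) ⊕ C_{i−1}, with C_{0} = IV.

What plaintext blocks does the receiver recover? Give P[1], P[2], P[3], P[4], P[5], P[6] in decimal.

P[1] = 84, P[2] = 37, P[3] = 236, P[4] = 42, P[5] = 66, P[6] = 137

Only C[5] changed, to 65. In CBC, a change in C_i garbles P_i and flips the same bit in P_{i+1}. Decrypting the received ciphertext:
P[1]: D(K, 148) = 141; 141 ⊕ 217 = 84.
P[2]: D(K, 184) = 177; 177 ⊕ 148 = 37.
P[3]: D(K, 91) = 84; 84 ⊕ 184 = 236.
P[4]: D(K, 120) = 113; 113 ⊕ 91 = 42.
P[5]: D(K, 65) = 58; 58 ⊕ 120 = 66.
P[6]: D(K, 207) = 200; 200 ⊕ 65 = 137.
Blocks that differ from the original plaintext: P[5], P[6].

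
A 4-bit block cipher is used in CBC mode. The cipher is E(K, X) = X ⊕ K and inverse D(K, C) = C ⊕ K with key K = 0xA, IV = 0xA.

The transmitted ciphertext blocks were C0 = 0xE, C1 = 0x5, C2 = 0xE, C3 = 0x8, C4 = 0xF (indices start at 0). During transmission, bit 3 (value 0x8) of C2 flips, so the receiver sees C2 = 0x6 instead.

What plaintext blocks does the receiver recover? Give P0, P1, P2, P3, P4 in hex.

P0 = 0xE, P1 = 0x1, P2 = 0x9, P3 = 0x4, P4 = 0xD

CBC decryption: P_i = D(K, C_i) ⊕ C_{i−1}, with C_{−1} = IV.
Only C2 changed, to 0x6. In CBC, a change in C_i garbles P_i and flips the same bit in P_{i+1}. Decrypting the received ciphertext:
P0: D(K, 0xE) = 0x4; 0x4 ⊕ 0xA = 0xE.
P1: D(K, 0x5) = 0xF; 0xF ⊕ 0xE = 0x1.
P2: D(K, 0x6) = 0xC; 0xC ⊕ 0x5 = 0x9.
P3: D(K, 0x8) = 0x2; 0x2 ⊕ 0x6 = 0x4.
P4: D(K, 0xF) = 0x5; 0x5 ⊕ 0x8 = 0xD.
Blocks that differ from the original plaintext: P2, P3.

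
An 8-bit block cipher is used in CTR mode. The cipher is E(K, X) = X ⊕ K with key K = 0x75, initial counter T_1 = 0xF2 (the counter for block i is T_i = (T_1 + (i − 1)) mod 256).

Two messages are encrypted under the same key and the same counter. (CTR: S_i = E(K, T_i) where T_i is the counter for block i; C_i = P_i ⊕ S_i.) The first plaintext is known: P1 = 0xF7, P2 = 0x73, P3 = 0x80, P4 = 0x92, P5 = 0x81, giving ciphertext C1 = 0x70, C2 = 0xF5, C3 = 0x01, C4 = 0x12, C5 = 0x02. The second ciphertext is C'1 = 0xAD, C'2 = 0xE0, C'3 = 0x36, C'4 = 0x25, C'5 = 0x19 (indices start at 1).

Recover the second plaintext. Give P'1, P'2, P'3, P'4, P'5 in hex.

In CTR with a reused counter, both messages share the same keystream S_i, so C_i ⊕ C'_i = P_i ⊕ P'_i and thus P'_i = P_i ⊕ C_i ⊕ C'_i.
P'1: 0xF7 ⊕ 0x70 ⊕ 0xAD = 0x2A.
P'2: 0x73 ⊕ 0xF5 ⊕ 0xE0 = 0x66.
P'3: 0x80 ⊕ 0x01 ⊕ 0x36 = 0xB7.
P'4: 0x92 ⊕ 0x12 ⊕ 0x25 = 0xA5.
P'5: 0x81 ⊕ 0x02 ⊕ 0x19 = 0x9A.

P'1 = 0x2A, P'2 = 0x66, P'3 = 0xB7, P'4 = 0xA5, P'5 = 0x9A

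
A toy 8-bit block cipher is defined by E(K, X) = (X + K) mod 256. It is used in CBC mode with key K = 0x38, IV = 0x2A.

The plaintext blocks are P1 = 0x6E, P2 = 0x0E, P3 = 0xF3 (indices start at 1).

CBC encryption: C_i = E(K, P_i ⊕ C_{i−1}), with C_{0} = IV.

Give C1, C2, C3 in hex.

C1: P1 ⊕ 0x2A = 0x44; E(K, 0x44) = 0x7C.
C2: P2 ⊕ 0x7C = 0x72; E(K, 0x72) = 0xAA.
C3: P3 ⊕ 0xAA = 0x59; E(K, 0x59) = 0x91.

C1 = 0x7C, C2 = 0xAA, C3 = 0x91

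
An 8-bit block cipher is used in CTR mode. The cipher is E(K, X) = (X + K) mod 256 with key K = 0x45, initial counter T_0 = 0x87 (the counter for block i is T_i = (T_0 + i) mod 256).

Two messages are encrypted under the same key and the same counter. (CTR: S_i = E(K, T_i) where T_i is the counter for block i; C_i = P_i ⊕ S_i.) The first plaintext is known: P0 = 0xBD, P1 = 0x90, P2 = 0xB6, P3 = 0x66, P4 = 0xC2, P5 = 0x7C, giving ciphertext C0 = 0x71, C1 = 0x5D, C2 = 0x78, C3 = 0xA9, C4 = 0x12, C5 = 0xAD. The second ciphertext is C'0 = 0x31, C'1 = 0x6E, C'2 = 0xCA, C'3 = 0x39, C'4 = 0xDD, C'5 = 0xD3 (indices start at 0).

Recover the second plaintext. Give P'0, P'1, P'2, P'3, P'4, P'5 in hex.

P'0 = 0xFD, P'1 = 0xA3, P'2 = 0x04, P'3 = 0xF6, P'4 = 0x0D, P'5 = 0x02

In CTR with a reused counter, both messages share the same keystream S_i, so C_i ⊕ C'_i = P_i ⊕ P'_i and thus P'_i = P_i ⊕ C_i ⊕ C'_i.
P'0: 0xBD ⊕ 0x71 ⊕ 0x31 = 0xFD.
P'1: 0x90 ⊕ 0x5D ⊕ 0x6E = 0xA3.
P'2: 0xB6 ⊕ 0x78 ⊕ 0xCA = 0x04.
P'3: 0x66 ⊕ 0xA9 ⊕ 0x39 = 0xF6.
P'4: 0xC2 ⊕ 0x12 ⊕ 0xDD = 0x0D.
P'5: 0x7C ⊕ 0xAD ⊕ 0xD3 = 0x02.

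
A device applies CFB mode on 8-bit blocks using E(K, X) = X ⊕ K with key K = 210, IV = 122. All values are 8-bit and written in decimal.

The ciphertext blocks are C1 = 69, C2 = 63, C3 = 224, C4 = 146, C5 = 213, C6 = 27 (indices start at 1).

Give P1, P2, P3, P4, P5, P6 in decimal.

CFB decryption: P_i = C_i ⊕ E(K, C_{i−1}), with C_{0} = IV.
P1: E(K, 122) = 168; 69 ⊕ 168 = 237.
P2: E(K, 69) = 151; 63 ⊕ 151 = 168.
P3: E(K, 63) = 237; 224 ⊕ 237 = 13.
P4: E(K, 224) = 50; 146 ⊕ 50 = 160.
P5: E(K, 146) = 64; 213 ⊕ 64 = 149.
P6: E(K, 213) = 7; 27 ⊕ 7 = 28.

P1 = 237, P2 = 168, P3 = 13, P4 = 160, P5 = 149, P6 = 28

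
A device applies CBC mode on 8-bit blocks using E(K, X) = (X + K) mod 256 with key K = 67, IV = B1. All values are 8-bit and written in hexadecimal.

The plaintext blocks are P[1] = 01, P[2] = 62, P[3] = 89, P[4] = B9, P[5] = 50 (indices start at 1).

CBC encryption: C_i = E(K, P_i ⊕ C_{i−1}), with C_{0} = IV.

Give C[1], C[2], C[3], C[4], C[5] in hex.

C[1]: P[1] ⊕ B1 = B0; E(K, B0) = 17.
C[2]: P[2] ⊕ 17 = 75; E(K, 75) = DC.
C[3]: P[3] ⊕ DC = 55; E(K, 55) = BC.
C[4]: P[4] ⊕ BC = 05; E(K, 05) = 6C.
C[5]: P[5] ⊕ 6C = 3C; E(K, 3C) = A3.

C[1] = 17, C[2] = DC, C[3] = BC, C[4] = 6C, C[5] = A3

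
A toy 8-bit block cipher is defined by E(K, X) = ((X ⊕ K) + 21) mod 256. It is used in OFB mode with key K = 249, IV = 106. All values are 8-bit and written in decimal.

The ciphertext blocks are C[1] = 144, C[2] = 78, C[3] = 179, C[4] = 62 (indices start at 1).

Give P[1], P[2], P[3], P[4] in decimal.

OFB decryption: S_i = E(K, S_{i−1}) with S_{0} = IV; P_i = C_i ⊕ S_i.
P[1]: S = E(K, 106) = 168; 144 ⊕ 168 = 56.
P[2]: S = E(K, 168) = 102; 78 ⊕ 102 = 40.
P[3]: S = E(K, 102) = 180; 179 ⊕ 180 = 7.
P[4]: S = E(K, 180) = 98; 62 ⊕ 98 = 92.

P[1] = 56, P[2] = 40, P[3] = 7, P[4] = 92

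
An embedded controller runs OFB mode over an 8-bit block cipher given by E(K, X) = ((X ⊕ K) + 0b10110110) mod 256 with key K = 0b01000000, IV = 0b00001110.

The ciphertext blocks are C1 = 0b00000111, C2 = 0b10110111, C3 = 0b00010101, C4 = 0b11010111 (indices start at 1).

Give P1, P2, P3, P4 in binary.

OFB decryption: S_i = E(K, S_{i−1}) with S_{0} = IV; P_i = C_i ⊕ S_i.
P1: S = E(K, 0b00001110) = 0b00000100; 0b00000111 ⊕ 0b00000100 = 0b00000011.
P2: S = E(K, 0b00000100) = 0b11111010; 0b10110111 ⊕ 0b11111010 = 0b01001101.
P3: S = E(K, 0b11111010) = 0b01110000; 0b00010101 ⊕ 0b01110000 = 0b01100101.
P4: S = E(K, 0b01110000) = 0b11100110; 0b11010111 ⊕ 0b11100110 = 0b00110001.

P1 = 0b00000011, P2 = 0b01001101, P3 = 0b01100101, P4 = 0b00110001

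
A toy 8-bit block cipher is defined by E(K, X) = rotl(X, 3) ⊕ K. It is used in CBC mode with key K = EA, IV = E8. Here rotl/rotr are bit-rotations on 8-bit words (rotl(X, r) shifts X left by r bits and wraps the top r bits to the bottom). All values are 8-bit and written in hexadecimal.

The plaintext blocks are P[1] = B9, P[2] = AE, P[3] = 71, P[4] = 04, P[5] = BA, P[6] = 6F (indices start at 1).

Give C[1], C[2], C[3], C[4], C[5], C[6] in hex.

CBC encryption: C_i = E(K, P_i ⊕ C_{i−1}), with C_{0} = IV.
C[1]: P[1] ⊕ E8 = 51; E(K, 51) = 60.
C[2]: P[2] ⊕ 60 = CE; E(K, CE) = 9C.
C[3]: P[3] ⊕ 9C = ED; E(K, ED) = 85.
C[4]: P[4] ⊕ 85 = 81; E(K, 81) = E6.
C[5]: P[5] ⊕ E6 = 5C; E(K, 5C) = 08.
C[6]: P[6] ⊕ 08 = 67; E(K, 67) = D1.

C[1] = 60, C[2] = 9C, C[3] = 85, C[4] = E6, C[5] = 08, C[6] = D1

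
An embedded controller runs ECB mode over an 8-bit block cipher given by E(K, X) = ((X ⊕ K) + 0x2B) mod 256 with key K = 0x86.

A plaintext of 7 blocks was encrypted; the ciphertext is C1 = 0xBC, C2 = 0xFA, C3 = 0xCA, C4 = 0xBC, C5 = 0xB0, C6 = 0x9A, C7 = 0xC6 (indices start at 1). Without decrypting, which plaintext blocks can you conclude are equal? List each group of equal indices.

ECB encrypts each block independently with the same key, so equal ciphertext blocks imply equal plaintext blocks.
C1 = C4 = 0xBC, so P1 = P4.

P1 = P4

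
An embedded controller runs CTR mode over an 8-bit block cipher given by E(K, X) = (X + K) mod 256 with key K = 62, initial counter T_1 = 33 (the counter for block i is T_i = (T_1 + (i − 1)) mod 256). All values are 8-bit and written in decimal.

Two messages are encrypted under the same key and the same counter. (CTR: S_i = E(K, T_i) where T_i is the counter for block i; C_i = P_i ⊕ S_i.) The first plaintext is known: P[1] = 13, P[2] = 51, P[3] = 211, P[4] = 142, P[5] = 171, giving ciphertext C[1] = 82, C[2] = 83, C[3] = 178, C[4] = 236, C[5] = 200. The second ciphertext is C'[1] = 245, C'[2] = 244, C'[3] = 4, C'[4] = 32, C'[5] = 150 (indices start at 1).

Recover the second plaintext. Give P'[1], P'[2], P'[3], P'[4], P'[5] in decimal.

P'[1] = 170, P'[2] = 148, P'[3] = 101, P'[4] = 66, P'[5] = 245

In CTR with a reused counter, both messages share the same keystream S_i, so C_i ⊕ C'_i = P_i ⊕ P'_i and thus P'_i = P_i ⊕ C_i ⊕ C'_i.
P'[1]: 13 ⊕ 82 ⊕ 245 = 170.
P'[2]: 51 ⊕ 83 ⊕ 244 = 148.
P'[3]: 211 ⊕ 178 ⊕ 4 = 101.
P'[4]: 142 ⊕ 236 ⊕ 32 = 66.
P'[5]: 171 ⊕ 200 ⊕ 150 = 245.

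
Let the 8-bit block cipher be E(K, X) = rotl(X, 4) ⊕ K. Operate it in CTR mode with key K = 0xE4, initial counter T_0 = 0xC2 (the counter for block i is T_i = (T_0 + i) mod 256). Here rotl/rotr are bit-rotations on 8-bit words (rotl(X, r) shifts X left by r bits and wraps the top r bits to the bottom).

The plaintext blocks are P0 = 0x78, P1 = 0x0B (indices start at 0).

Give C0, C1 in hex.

CTR encryption: S_i = E(K, T_i) where T_i is the counter for block i; C_i = P_i ⊕ S_i.
C0: T = 0xC2, S = E(K, T) = 0xC8; 0x78 ⊕ 0xC8 = 0xB0.
C1: T = 0xC3, S = E(K, T) = 0xD8; 0x0B ⊕ 0xD8 = 0xD3.

C0 = 0xB0, C1 = 0xD3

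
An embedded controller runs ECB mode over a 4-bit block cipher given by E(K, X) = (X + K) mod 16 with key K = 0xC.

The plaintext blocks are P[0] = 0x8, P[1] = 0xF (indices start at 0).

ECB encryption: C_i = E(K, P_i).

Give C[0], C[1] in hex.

C[0]: E(K, 0x8) = 0x4.
C[1]: E(K, 0xF) = 0xB.

C[0] = 0x4, C[1] = 0xB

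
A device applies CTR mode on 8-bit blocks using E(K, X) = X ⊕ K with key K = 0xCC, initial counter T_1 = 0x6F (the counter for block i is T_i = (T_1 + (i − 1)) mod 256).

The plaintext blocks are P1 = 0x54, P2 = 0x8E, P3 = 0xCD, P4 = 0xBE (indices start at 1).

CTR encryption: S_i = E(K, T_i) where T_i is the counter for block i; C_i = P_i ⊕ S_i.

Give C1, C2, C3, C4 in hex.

C1 = 0xF7, C2 = 0x32, C3 = 0x70, C4 = 0x00

C1: T = 0x6F, S = E(K, T) = 0xA3; 0x54 ⊕ 0xA3 = 0xF7.
C2: T = 0x70, S = E(K, T) = 0xBC; 0x8E ⊕ 0xBC = 0x32.
C3: T = 0x71, S = E(K, T) = 0xBD; 0xCD ⊕ 0xBD = 0x70.
C4: T = 0x72, S = E(K, T) = 0xBE; 0xBE ⊕ 0xBE = 0x00.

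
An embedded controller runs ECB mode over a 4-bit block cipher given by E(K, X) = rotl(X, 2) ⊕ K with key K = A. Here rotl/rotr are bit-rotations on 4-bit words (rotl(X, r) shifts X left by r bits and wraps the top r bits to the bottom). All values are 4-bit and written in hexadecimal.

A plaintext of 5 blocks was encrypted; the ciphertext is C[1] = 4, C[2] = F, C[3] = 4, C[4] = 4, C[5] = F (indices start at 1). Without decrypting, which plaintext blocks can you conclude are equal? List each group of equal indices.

P[1] = P[3] = P[4]; P[2] = P[5]

ECB encrypts each block independently with the same key, so equal ciphertext blocks imply equal plaintext blocks.
C[1] = C[3] = C[4] = 4, so P[1] = P[3] = P[4].
C[2] = C[5] = F, so P[2] = P[5].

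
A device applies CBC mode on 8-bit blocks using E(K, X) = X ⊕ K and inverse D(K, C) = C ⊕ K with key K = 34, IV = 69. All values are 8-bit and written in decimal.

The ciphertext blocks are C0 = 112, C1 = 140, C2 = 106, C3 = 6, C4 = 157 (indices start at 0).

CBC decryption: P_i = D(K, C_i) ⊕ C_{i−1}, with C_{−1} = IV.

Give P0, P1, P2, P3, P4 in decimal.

P0 = 23, P1 = 222, P2 = 196, P3 = 78, P4 = 185

P0: D(K, 112) = 82; 82 ⊕ 69 = 23.
P1: D(K, 140) = 174; 174 ⊕ 112 = 222.
P2: D(K, 106) = 72; 72 ⊕ 140 = 196.
P3: D(K, 6) = 36; 36 ⊕ 106 = 78.
P4: D(K, 157) = 191; 191 ⊕ 6 = 185.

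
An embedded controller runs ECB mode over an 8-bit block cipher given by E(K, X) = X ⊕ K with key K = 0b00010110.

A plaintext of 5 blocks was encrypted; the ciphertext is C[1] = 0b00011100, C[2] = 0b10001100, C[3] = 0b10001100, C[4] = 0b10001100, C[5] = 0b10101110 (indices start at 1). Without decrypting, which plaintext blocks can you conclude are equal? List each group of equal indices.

ECB encrypts each block independently with the same key, so equal ciphertext blocks imply equal plaintext blocks.
C[2] = C[3] = C[4] = 0b10001100, so P[2] = P[3] = P[4].

P[2] = P[3] = P[4]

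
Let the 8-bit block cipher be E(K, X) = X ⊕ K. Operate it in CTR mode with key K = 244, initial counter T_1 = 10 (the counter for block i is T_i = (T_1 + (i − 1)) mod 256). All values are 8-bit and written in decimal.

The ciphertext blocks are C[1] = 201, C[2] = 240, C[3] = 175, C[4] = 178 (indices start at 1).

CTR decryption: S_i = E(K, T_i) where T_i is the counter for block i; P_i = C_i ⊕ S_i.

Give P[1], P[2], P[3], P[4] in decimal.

P[1] = 55, P[2] = 15, P[3] = 87, P[4] = 75

P[1]: T = 10, S = E(K, T) = 254; 201 ⊕ 254 = 55.
P[2]: T = 11, S = E(K, T) = 255; 240 ⊕ 255 = 15.
P[3]: T = 12, S = E(K, T) = 248; 175 ⊕ 248 = 87.
P[4]: T = 13, S = E(K, T) = 249; 178 ⊕ 249 = 75.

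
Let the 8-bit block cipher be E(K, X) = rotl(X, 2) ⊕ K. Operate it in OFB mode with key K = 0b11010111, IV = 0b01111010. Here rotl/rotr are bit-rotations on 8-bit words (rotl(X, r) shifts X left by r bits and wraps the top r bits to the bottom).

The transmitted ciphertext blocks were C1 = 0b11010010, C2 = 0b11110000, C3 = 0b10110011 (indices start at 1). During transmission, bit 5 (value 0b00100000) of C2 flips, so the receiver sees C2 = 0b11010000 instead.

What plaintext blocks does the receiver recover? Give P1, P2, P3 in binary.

P1 = 0b11101100, P2 = 0b11111111, P3 = 0b11011000

OFB decryption: S_i = E(K, S_{i−1}) with S_{0} = IV; P_i = C_i ⊕ S_i.
Only C2 changed, to 0b11010000. In OFB, a change in C_i flips the same bit in P_i only; the keystream is unaffected. Decrypting the received ciphertext:
P1: S = E(K, 0b01111010) = 0b00111110; 0b11010010 ⊕ 0b00111110 = 0b11101100.
P2: S = E(K, 0b00111110) = 0b00101111; 0b11010000 ⊕ 0b00101111 = 0b11111111.
P3: S = E(K, 0b00101111) = 0b01101011; 0b10110011 ⊕ 0b01101011 = 0b11011000.
Blocks that differ from the original plaintext: P2.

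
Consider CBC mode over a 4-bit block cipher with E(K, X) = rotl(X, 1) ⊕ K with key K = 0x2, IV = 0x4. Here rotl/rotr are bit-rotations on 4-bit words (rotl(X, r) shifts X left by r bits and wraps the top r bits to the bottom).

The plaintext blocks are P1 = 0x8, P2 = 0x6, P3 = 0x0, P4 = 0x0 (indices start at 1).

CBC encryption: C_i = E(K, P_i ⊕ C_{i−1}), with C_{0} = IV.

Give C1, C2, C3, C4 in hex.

C1: P1 ⊕ 0x4 = 0xC; E(K, 0xC) = 0xB.
C2: P2 ⊕ 0xB = 0xD; E(K, 0xD) = 0x9.
C3: P3 ⊕ 0x9 = 0x9; E(K, 0x9) = 0x1.
C4: P4 ⊕ 0x1 = 0x1; E(K, 0x1) = 0x0.

C1 = 0xB, C2 = 0x9, C3 = 0x1, C4 = 0x0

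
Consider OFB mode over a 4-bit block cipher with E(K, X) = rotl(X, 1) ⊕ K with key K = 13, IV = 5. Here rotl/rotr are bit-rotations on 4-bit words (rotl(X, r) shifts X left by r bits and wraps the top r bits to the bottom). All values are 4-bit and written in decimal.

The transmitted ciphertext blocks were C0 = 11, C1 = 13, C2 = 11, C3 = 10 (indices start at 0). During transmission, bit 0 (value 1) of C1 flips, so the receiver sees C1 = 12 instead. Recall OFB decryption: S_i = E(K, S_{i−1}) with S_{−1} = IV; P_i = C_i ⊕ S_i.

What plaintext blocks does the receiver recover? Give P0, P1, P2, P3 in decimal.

P0 = 12, P1 = 15, P2 = 0, P3 = 0

Only C1 changed, to 12. In OFB, a change in C_i flips the same bit in P_i only; the keystream is unaffected. Decrypting the received ciphertext:
P0: S = E(K, 5) = 7; 11 ⊕ 7 = 12.
P1: S = E(K, 7) = 3; 12 ⊕ 3 = 15.
P2: S = E(K, 3) = 11; 11 ⊕ 11 = 0.
P3: S = E(K, 11) = 10; 10 ⊕ 10 = 0.
Blocks that differ from the original plaintext: P1.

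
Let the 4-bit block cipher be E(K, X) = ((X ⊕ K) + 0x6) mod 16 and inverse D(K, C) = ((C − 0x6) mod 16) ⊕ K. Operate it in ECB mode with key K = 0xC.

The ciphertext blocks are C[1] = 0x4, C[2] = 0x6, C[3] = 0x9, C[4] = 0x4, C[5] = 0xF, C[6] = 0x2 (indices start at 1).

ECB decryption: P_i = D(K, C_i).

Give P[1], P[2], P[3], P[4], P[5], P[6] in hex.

P[1]: D(K, 0x4) = 0x2.
P[2]: D(K, 0x6) = 0xC.
P[3]: D(K, 0x9) = 0xF.
P[4]: D(K, 0x4) = 0x2.
P[5]: D(K, 0xF) = 0x5.
P[6]: D(K, 0x2) = 0x0.

P[1] = 0x2, P[2] = 0xC, P[3] = 0xF, P[4] = 0x2, P[5] = 0x5, P[6] = 0x0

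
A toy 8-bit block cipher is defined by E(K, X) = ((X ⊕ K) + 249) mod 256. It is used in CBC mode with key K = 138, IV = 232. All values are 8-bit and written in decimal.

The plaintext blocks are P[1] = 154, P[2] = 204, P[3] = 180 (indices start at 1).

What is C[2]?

C[2] = 176

CBC encryption: C_i = E(K, P_i ⊕ C_{i−1}), with C_{0} = IV.
C[1]: P[1] ⊕ 232 = 114; E(K, 114) = 241.
C[2]: P[2] ⊕ 241 = 61; E(K, 61) = 176.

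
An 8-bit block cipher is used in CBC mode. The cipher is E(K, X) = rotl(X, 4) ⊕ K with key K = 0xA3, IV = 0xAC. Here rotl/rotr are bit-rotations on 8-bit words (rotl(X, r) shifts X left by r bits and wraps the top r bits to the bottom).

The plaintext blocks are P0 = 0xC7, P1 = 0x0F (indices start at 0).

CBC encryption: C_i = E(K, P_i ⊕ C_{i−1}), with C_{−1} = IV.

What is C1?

C1 = 0x02

C0: P0 ⊕ 0xAC = 0x6B; E(K, 0x6B) = 0x15.
C1: P1 ⊕ 0x15 = 0x1A; E(K, 0x1A) = 0x02.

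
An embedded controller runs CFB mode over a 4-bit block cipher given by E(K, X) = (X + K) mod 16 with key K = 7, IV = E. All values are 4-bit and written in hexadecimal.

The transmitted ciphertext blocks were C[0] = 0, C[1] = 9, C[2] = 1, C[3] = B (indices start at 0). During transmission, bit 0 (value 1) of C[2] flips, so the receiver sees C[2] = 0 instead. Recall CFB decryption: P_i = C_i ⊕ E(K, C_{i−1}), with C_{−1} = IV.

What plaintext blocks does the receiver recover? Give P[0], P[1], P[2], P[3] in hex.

Only C[2] changed, to 0. In CFB, a change in C_i flips the same bit in P_i and garbles P_{i+1}. Decrypting the received ciphertext:
P[0]: E(K, E) = 5; 0 ⊕ 5 = 5.
P[1]: E(K, 0) = 7; 9 ⊕ 7 = E.
P[2]: E(K, 9) = 0; 0 ⊕ 0 = 0.
P[3]: E(K, 0) = 7; B ⊕ 7 = C.
Blocks that differ from the original plaintext: P[2], P[3].

P[0] = 5, P[1] = E, P[2] = 0, P[3] = C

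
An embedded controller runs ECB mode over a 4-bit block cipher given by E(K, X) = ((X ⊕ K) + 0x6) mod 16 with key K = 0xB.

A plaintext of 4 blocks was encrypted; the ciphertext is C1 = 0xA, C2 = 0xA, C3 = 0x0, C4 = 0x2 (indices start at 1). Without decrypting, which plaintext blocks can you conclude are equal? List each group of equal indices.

P1 = P2

ECB encrypts each block independently with the same key, so equal ciphertext blocks imply equal plaintext blocks.
C1 = C2 = 0xA, so P1 = P2.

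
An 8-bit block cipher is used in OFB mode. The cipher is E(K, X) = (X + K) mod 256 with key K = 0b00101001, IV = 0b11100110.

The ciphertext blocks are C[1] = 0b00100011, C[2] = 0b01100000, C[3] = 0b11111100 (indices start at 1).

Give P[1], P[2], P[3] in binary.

P[1] = 0b00101100, P[2] = 0b01011000, P[3] = 0b10011101

OFB decryption: S_i = E(K, S_{i−1}) with S_{0} = IV; P_i = C_i ⊕ S_i.
P[1]: S = E(K, 0b11100110) = 0b00001111; 0b00100011 ⊕ 0b00001111 = 0b00101100.
P[2]: S = E(K, 0b00001111) = 0b00111000; 0b01100000 ⊕ 0b00111000 = 0b01011000.
P[3]: S = E(K, 0b00111000) = 0b01100001; 0b11111100 ⊕ 0b01100001 = 0b10011101.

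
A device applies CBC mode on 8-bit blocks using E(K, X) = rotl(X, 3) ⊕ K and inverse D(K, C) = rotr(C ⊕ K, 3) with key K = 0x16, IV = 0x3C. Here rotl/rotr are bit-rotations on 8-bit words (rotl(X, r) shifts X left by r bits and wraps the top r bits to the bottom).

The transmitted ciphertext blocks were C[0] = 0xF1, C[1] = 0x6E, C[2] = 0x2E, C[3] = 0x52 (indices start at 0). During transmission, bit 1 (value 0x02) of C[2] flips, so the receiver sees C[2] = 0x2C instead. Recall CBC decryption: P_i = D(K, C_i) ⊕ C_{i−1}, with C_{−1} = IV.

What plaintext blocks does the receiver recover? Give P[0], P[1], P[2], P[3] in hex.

Only C[2] changed, to 0x2C. In CBC, a change in C_i garbles P_i and flips the same bit in P_{i+1}. Decrypting the received ciphertext:
P[0]: D(K, 0xF1) = 0xFC; 0xFC ⊕ 0x3C = 0xC0.
P[1]: D(K, 0x6E) = 0x0F; 0x0F ⊕ 0xF1 = 0xFE.
P[2]: D(K, 0x2C) = 0x47; 0x47 ⊕ 0x6E = 0x29.
P[3]: D(K, 0x52) = 0x88; 0x88 ⊕ 0x2C = 0xA4.
Blocks that differ from the original plaintext: P[2], P[3].

P[0] = 0xC0, P[1] = 0xFE, P[2] = 0x29, P[3] = 0xA4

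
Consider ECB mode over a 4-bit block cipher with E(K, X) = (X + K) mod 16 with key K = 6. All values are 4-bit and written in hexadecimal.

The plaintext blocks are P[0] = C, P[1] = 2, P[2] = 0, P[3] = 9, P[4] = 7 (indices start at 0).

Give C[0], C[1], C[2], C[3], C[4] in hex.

C[0] = 2, C[1] = 8, C[2] = 6, C[3] = F, C[4] = D

ECB encryption: C_i = E(K, P_i).
C[0]: E(K, C) = 2.
C[1]: E(K, 2) = 8.
C[2]: E(K, 0) = 6.
C[3]: E(K, 9) = F.
C[4]: E(K, 7) = D.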